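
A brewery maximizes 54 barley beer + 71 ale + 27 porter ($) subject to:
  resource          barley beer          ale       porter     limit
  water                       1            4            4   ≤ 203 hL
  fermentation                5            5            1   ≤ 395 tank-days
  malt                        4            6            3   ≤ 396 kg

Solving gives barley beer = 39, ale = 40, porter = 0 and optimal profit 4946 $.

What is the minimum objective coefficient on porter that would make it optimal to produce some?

29.5

At the optimum: water uses 199 of 203 (slack = 4); fermentation uses 395 of 395 (binding); malt uses 396 of 396 (binding).
By complementary slackness, y = 0 for the non-binding constraint.
The binding rows give the dual system: 5·y_fermentation + 4·y_malt = 54 and 5·y_fermentation + 6·y_malt = 71.
Solving: y_fermentation = 4, y_malt = 8.5.
porter enters the basis when its profit ≥ yᵀa₃ = 4·1 + 8.5·3 = 29.5.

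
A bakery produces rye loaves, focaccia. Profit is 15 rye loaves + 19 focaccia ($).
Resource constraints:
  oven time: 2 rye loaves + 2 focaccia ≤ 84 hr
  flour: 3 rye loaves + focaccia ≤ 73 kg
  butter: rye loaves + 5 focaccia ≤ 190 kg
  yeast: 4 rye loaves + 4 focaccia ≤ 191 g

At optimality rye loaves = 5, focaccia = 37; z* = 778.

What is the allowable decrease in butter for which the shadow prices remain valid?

Binding constraints: oven time, butter. The basis is B = [[2,2],[1,5]] with det 8.
Per unit decrease in butter, x* moves by d = (0.25, -0.25).
The basis stays optimal until flour becomes binding; allowable decrease = 42 kg.

42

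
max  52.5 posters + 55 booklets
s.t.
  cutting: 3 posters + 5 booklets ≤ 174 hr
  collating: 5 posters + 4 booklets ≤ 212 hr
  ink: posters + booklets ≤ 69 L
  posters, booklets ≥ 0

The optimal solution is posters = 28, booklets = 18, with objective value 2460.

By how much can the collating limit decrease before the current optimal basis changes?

Binding constraints: cutting, collating. The basis is B = [[3,5],[5,4]] with det -13.
Per unit decrease in collating, x* moves by d = (-0.3846, 0.2308).
The basis stays optimal until posters reaches 0; allowable decrease = 72.8 hr.

72.8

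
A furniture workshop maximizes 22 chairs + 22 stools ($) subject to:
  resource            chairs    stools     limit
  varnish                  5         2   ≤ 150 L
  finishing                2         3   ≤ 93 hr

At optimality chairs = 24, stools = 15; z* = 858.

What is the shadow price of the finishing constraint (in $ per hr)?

Both varnish and finishing are binding at x*.
From A_Bᵀ y = c: 5·y_varnish + 2·y_finishing = 22; 2·y_varnish + 3·y_finishing = 22.
Solving: y_varnish = 2, y_finishing = 6.
Shadow price of finishing = 6.

6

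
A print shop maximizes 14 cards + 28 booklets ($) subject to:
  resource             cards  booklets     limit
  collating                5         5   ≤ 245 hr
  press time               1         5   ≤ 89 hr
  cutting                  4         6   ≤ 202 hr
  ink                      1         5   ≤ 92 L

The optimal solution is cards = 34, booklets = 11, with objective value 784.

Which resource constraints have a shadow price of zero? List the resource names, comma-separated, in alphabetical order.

collating: 225/245 (slack 20)
press time: 89/89 (binding)
cutting: 202/202 (binding)
ink: 89/92 (slack 3)
By complementary slackness, a constraint with positive slack has shadow price 0 → collating, ink.

collating, ink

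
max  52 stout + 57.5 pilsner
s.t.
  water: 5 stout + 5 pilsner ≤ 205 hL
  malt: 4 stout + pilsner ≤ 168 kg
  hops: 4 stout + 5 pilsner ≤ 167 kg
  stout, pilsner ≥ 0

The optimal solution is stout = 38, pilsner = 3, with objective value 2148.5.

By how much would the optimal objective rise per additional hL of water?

Check each constraint at x*: water 205/205 (tight); malt 155/168 (slack 13); hops 167/167 (tight).
By complementary slackness, y = 0 for the non-binding constraint.
Dual feasibility on the basic columns requires 5·y_water + 4·y_hops = 52, 5·y_water + 5·y_hops = 57.5.
→ y_water = 6 and y_hops = 5.5.
Shadow price of water = 6.

6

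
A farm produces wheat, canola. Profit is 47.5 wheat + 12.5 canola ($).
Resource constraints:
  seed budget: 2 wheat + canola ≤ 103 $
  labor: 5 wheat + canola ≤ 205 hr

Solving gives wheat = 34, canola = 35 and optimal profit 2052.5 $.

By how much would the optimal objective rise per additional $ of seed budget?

5

Check each constraint at x*: seed budget 103/103 (tight); labor 205/205 (tight).
The binding rows give the dual system: 2·y_seed budget + 5·y_labor = 47.5 and 1·y_seed budget + 1·y_labor = 12.5.
Solving: y_seed budget = 5, y_labor = 7.5.
Shadow price of seed budget = 5.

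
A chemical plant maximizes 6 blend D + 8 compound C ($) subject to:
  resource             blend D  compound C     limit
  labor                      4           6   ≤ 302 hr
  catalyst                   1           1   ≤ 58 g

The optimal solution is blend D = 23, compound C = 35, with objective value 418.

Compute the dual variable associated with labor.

1

Check each constraint at x*: labor 302/302 (tight); catalyst 58/58 (tight).
The binding rows give the dual system: 4·y_labor + 1·y_catalyst = 6 and 6·y_labor + 1·y_catalyst = 8.
→ y_labor = 1 and y_catalyst = 2.
Shadow price of labor = 1.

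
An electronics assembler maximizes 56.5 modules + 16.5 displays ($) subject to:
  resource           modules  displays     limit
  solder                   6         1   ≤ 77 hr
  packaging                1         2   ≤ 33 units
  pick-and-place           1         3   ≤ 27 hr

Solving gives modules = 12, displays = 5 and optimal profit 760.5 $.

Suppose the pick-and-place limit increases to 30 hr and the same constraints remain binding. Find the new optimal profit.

768

Binding: solder and pick-and-place. Non-binding: packaging (11 unused).
Slack constraints have shadow price 0 (complementary slackness).
The binding rows give the dual system: 6·y_solder + 1·y_pick-and-place = 56.5 and 1·y_solder + 3·y_pick-and-place = 16.5.
→ y_solder = 9 and y_pick-and-place = 2.5.
Δz = y_pick-and-place·Δb = 2.5 × (3) = 7.5, so new z* = 760.5 + 7.5 = 768.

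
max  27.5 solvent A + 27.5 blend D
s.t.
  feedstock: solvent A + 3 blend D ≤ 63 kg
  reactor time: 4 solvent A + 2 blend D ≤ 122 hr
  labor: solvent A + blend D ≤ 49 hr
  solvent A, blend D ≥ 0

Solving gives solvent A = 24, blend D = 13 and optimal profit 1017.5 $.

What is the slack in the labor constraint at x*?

labor used = 1·24 + 1·13 = 37; slack = 49 − 37 = 12.

12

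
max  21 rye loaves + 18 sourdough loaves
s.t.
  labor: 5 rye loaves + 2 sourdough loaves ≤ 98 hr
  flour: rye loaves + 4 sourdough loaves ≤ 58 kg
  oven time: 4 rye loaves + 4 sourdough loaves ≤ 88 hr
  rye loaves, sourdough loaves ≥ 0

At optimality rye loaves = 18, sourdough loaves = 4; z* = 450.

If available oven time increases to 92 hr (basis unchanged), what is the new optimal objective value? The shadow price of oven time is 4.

466

Δb = 4, so new z* = 450 + (4)·(4) = 450 + 16 = 466.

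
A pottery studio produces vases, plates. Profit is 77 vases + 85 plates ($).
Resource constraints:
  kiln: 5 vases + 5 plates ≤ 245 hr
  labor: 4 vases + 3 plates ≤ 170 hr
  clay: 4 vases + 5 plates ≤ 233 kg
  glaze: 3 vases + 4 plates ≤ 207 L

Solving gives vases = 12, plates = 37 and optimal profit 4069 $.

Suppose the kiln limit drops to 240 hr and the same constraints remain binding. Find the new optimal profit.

4024

Binding: kiln and clay. Non-binding: labor (11 unused), glaze (23 unused).
By complementary slackness, y = 0 for the non-binding constraints.
Dual feasibility on the basic columns requires 5·y_kiln + 4·y_clay = 77, 5·y_kiln + 5·y_clay = 85.
Solving: y_kiln = 9, y_clay = 8.
Δz = y_kiln·Δb = 9 × (-5) = -45, so new z* = 4069 − 45 = 4024.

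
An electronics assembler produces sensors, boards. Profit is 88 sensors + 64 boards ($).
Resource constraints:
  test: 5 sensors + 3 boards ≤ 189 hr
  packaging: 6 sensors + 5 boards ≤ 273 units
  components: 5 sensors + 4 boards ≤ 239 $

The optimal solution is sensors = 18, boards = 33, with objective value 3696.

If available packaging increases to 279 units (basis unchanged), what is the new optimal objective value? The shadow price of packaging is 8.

3744

Δb = 6, so new z* = 3696 + (8)·(6) = 3696 + 48 = 3744.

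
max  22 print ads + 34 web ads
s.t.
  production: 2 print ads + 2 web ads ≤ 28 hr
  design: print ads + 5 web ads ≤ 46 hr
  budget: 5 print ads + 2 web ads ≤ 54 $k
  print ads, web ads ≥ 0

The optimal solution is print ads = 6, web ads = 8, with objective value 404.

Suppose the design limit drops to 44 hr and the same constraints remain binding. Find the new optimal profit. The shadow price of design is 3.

398

Δb = -2, so new z* = 404 + (3)·(-2) = 404 − 6 = 398.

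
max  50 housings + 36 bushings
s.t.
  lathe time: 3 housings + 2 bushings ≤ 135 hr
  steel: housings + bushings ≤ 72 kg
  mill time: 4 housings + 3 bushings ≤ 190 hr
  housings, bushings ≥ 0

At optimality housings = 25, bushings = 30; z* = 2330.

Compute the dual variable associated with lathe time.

6

Check each constraint at x*: lathe time 135/135 (tight); steel 55/72 (slack 17); mill time 190/190 (tight).
Since steel is not tight, its dual is 0.
The binding rows give the dual system: 3·y_lathe time + 4·y_mill time = 50 and 2·y_lathe time + 3·y_mill time = 36.
→ y_lathe time = 6 and y_mill time = 8.
Shadow price of lathe time = 6.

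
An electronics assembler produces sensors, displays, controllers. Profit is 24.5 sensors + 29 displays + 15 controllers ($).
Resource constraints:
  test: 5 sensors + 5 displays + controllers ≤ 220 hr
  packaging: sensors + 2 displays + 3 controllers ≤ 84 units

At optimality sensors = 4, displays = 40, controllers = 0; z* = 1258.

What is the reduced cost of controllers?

-2.5

At the optimum: test uses 220 of 220 (binding); packaging uses 84 of 84 (binding).
Dual feasibility on the basic columns requires 5·y_test + 1·y_packaging = 24.5, 5·y_test + 2·y_packaging = 29.
This yields shadow prices y_test = 4, y_packaging = 4.5.
Reduced cost of controllers: c₃ − yᵀa₃ = 15 − (4·1 + 4.5·3) = 15 − 17.5 = -2.5.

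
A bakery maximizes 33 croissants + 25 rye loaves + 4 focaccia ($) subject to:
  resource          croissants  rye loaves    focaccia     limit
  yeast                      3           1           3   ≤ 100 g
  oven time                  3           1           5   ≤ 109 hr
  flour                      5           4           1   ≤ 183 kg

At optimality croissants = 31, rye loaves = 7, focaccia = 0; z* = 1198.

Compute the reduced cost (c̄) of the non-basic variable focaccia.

Check each constraint at x*: yeast 100/100 (tight); oven time 100/109 (slack 9); flour 183/183 (tight).
Slack constraints have shadow price 0 (complementary slackness).
Dual feasibility on the basic columns requires 3·y_yeast + 5·y_flour = 33, 1·y_yeast + 4·y_flour = 25.
Solving: y_yeast = 1, y_flour = 6.
Reduced cost of focaccia: c₃ − yᵀa₃ = 4 − (1·3 + 6·1) = 4 − 9 = -5.

-5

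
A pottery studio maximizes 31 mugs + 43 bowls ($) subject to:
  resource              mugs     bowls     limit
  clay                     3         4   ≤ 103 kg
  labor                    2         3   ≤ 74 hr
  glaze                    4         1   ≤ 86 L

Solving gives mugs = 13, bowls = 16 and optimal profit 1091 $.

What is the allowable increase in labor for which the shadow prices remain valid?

Binding constraints: clay, labor. The basis is B = [[3,4],[2,3]] with det 1.
Per unit increase in labor, x* moves by d = (-4, 3).
The basis stays optimal until mugs reaches 0; allowable increase = 3.25 hr.

3.25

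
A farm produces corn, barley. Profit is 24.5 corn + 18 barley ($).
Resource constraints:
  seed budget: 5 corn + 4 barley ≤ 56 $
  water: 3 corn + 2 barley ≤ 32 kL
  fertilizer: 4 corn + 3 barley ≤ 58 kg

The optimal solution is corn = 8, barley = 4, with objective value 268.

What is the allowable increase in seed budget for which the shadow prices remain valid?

Binding constraints: seed budget, water. The basis is B = [[5,4],[3,2]] with det -2.
Per unit increase in seed budget, x* moves by d = (-1, 1.5).
The basis stays optimal until corn reaches 0; allowable increase = 8 $.

8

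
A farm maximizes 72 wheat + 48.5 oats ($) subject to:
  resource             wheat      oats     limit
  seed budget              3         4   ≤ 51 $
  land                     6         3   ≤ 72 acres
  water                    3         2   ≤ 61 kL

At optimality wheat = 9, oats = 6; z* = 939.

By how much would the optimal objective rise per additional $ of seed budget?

5

Check each constraint at x*: seed budget 51/51 (tight); land 72/72 (tight); water 39/61 (slack 22).
By complementary slackness, y = 0 for the non-binding constraint.
From A_Bᵀ y = c: 3·y_seed budget + 6·y_land = 72; 4·y_seed budget + 3·y_land = 48.5.
Solving: y_seed budget = 5, y_land = 9.5.
Shadow price of seed budget = 5.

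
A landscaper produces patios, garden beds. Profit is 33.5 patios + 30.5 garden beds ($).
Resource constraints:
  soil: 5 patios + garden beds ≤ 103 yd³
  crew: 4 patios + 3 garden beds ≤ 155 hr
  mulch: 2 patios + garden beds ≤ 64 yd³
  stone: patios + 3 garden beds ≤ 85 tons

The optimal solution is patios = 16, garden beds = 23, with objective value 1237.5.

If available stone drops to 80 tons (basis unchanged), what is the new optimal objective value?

1195

Check each constraint at x*: soil 103/103 (tight); crew 133/155 (slack 22); mulch 55/64 (slack 9); stone 85/85 (tight).
By complementary slackness, y = 0 for the non-binding constraints.
Dual feasibility on the basic columns requires 5·y_soil + 1·y_stone = 33.5, 1·y_soil + 3·y_stone = 30.5.
This yields shadow prices y_soil = 5, y_stone = 8.5.
Δz = y_stone·Δb = 8.5 × (-5) = -42.5, so new z* = 1237.5 − 42.5 = 1195.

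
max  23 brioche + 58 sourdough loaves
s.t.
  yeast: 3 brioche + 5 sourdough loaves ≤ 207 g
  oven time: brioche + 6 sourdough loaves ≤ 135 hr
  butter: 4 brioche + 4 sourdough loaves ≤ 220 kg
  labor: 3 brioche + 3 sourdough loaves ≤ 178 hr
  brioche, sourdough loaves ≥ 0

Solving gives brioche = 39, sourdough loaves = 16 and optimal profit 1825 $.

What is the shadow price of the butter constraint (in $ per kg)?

4

Binding: oven time and butter. Non-binding: yeast (10 unused), labor (13 unused).
By complementary slackness, y = 0 for the non-binding constraints.
Dual feasibility on the basic columns requires 1·y_oven time + 4·y_butter = 23, 6·y_oven time + 4·y_butter = 58.
This yields shadow prices y_oven time = 7, y_butter = 4.
Shadow price of butter = 4.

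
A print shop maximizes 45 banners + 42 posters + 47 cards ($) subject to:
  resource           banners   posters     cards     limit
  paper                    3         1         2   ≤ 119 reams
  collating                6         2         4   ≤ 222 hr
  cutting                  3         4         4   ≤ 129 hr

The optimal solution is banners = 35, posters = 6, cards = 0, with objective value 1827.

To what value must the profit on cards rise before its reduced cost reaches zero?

48

At the optimum: paper uses 111 of 119 (slack = 8); collating uses 222 of 222 (binding); cutting uses 129 of 129 (binding).
Slack constraints have shadow price 0 (complementary slackness).
The binding rows give the dual system: 6·y_collating + 3·y_cutting = 45 and 2·y_collating + 4·y_cutting = 42.
→ y_collating = 3 and y_cutting = 9.
cards enters the basis when its profit ≥ yᵀa₃ = 3·4 + 9·4 = 48.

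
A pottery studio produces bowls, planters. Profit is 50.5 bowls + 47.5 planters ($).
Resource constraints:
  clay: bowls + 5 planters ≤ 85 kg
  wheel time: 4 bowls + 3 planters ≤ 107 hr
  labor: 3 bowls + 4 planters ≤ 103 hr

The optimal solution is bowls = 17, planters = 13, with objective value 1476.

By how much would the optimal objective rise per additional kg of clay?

0

At the optimum: clay uses 82 of 85 (slack = 3); wheel time uses 107 of 107 (binding); labor uses 103 of 103 (binding).
Since clay is not tight, its dual is 0.
From A_Bᵀ y = c: 4·y_wheel time + 3·y_labor = 50.5; 3·y_wheel time + 4·y_labor = 47.5.
This yields shadow prices y_wheel time = 8.5, y_labor = 5.5.
Shadow price of clay = 0.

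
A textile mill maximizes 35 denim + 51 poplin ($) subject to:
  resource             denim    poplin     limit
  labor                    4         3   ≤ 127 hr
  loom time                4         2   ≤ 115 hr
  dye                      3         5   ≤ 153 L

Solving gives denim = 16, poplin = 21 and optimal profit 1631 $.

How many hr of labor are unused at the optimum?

labor used = 4·16 + 3·21 = 127; slack = 127 − 127 = 0.

0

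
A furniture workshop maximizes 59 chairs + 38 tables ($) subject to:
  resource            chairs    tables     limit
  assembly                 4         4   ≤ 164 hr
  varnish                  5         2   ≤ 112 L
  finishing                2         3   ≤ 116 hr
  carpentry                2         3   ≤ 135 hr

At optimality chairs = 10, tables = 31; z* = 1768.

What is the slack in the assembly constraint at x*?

assembly used = 4·10 + 4·31 = 164; slack = 164 − 164 = 0.

0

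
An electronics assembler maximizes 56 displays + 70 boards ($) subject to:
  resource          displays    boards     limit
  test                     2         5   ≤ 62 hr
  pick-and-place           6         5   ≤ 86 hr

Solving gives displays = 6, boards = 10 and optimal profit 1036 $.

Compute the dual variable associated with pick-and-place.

Both test and pick-and-place are binding at x*.
From A_Bᵀ y = c: 2·y_test + 6·y_pick-and-place = 56; 5·y_test + 5·y_pick-and-place = 70.
Solving: y_test = 7, y_pick-and-place = 7.
Shadow price of pick-and-place = 7.

7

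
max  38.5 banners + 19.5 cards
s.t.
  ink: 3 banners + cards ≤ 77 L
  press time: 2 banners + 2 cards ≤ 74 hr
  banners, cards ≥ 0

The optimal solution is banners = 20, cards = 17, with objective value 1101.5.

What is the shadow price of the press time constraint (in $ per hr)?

5

At the optimum: ink uses 77 of 77 (binding); press time uses 74 of 74 (binding).
From A_Bᵀ y = c: 3·y_ink + 2·y_press time = 38.5; 1·y_ink + 2·y_press time = 19.5.
This yields shadow prices y_ink = 9.5, y_press time = 5.
Shadow price of press time = 5.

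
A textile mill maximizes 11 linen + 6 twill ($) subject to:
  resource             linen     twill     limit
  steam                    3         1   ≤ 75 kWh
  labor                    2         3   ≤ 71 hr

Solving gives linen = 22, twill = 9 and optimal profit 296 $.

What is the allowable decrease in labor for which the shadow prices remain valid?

21

Binding constraints: steam, labor. The basis is B = [[3,1],[2,3]] with det 7.
Per unit decrease in labor, x* moves by d = (0.1429, -0.4286).
The basis stays optimal until twill reaches 0; allowable decrease = 21 hr.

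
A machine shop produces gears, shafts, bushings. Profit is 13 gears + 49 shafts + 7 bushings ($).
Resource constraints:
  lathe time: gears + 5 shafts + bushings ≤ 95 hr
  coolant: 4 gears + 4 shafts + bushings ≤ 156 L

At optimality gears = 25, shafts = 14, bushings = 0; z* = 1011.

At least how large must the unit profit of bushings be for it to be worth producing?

Both lathe time and coolant are binding at x*.
From A_Bᵀ y = c: 1·y_lathe time + 4·y_coolant = 13; 5·y_lathe time + 4·y_coolant = 49.
This yields shadow prices y_lathe time = 9, y_coolant = 1.
bushings enters the basis when its profit ≥ yᵀa₃ = 9·1 + 1·1 = 10.

10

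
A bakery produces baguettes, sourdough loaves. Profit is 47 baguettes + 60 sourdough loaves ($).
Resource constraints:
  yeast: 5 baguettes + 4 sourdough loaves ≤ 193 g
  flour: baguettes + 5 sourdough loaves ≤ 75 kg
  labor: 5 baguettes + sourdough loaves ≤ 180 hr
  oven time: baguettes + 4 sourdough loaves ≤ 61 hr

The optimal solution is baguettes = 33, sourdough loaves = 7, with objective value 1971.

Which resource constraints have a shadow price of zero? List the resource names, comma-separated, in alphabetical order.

flour, labor

yeast: 193/193 (binding)
flour: 68/75 (slack 7)
labor: 172/180 (slack 8)
oven time: 61/61 (binding)
By complementary slackness, a constraint with positive slack has shadow price 0 → flour, labor.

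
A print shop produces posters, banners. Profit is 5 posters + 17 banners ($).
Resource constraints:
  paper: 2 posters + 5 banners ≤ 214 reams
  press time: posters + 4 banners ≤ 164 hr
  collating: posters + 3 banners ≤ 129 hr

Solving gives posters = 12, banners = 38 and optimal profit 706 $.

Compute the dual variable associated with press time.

3

At the optimum: paper uses 214 of 214 (binding); press time uses 164 of 164 (binding); collating uses 126 of 129 (slack = 3).
By complementary slackness, y = 0 for the non-binding constraint.
Dual feasibility on the basic columns requires 2·y_paper + 1·y_press time = 5, 5·y_paper + 4·y_press time = 17.
This yields shadow prices y_paper = 1, y_press time = 3.
Shadow price of press time = 3.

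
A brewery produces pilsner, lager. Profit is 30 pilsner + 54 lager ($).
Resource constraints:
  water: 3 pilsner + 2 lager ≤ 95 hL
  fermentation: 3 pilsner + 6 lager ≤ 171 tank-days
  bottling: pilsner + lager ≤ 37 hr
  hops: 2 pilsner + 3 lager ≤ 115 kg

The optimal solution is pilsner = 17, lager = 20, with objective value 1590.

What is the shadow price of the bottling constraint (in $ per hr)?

Check each constraint at x*: water 91/95 (slack 4); fermentation 171/171 (tight); bottling 37/37 (tight); hops 94/115 (slack 21).
Slack constraints have shadow price 0 (complementary slackness).
From A_Bᵀ y = c: 3·y_fermentation + 1·y_bottling = 30; 6·y_fermentation + 1·y_bottling = 54.
Solving: y_fermentation = 8, y_bottling = 6.
Shadow price of bottling = 6.

6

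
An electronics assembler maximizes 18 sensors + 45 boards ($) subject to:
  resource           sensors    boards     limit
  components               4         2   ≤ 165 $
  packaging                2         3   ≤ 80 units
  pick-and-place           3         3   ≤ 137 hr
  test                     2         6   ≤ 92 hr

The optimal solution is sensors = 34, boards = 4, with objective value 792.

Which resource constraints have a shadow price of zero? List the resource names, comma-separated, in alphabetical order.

components, pick-and-place

components: 144/165 (slack 21)
packaging: 80/80 (binding)
pick-and-place: 114/137 (slack 23)
test: 92/92 (binding)
By complementary slackness, a constraint with positive slack has shadow price 0 → components, pick-and-place.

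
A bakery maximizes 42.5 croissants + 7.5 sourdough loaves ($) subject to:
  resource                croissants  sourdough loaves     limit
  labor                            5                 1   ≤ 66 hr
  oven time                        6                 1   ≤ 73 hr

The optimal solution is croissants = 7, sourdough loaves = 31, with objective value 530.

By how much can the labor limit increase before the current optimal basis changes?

7

Binding constraints: labor, oven time. The basis is B = [[5,1],[6,1]] with det -1.
Per unit increase in labor, x* moves by d = (-1, 6).
The basis stays optimal until croissants reaches 0; allowable increase = 7 hr.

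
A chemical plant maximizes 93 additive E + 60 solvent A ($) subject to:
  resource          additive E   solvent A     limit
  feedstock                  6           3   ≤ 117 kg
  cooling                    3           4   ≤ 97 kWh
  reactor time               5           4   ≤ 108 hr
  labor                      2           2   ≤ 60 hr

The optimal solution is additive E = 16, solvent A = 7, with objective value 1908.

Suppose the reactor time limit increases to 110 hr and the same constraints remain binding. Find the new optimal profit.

Binding: feedstock and reactor time. Non-binding: cooling (21 unused), labor (14 unused).
By complementary slackness, y = 0 for the non-binding constraints.
From A_Bᵀ y = c: 6·y_feedstock + 5·y_reactor time = 93; 3·y_feedstock + 4·y_reactor time = 60.
Solving: y_feedstock = 8, y_reactor time = 9.
Δz = y_reactor time·Δb = 9 × (2) = 18, so new z* = 1908 + 18 = 1926.

1926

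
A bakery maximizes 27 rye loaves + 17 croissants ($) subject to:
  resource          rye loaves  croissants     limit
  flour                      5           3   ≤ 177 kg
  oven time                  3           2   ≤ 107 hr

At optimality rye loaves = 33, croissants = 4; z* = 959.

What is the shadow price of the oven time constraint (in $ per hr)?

4

Check each constraint at x*: flour 177/177 (tight); oven time 107/107 (tight).
Dual feasibility on the basic columns requires 5·y_flour + 3·y_oven time = 27, 3·y_flour + 2·y_oven time = 17.
Solving: y_flour = 3, y_oven time = 4.
Shadow price of oven time = 4.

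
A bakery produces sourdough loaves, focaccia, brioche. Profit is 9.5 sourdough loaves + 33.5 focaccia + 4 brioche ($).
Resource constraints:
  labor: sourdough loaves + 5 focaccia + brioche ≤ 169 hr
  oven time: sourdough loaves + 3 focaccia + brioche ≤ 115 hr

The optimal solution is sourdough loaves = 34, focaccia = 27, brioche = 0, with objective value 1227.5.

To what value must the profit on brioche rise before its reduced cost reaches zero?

9.5

Both labor and oven time are binding at x*.
From A_Bᵀ y = c: 1·y_labor + 1·y_oven time = 9.5; 5·y_labor + 3·y_oven time = 33.5.
→ y_labor = 2.5 and y_oven time = 7.
brioche enters the basis when its profit ≥ yᵀa₃ = 2.5·1 + 7·1 = 9.5.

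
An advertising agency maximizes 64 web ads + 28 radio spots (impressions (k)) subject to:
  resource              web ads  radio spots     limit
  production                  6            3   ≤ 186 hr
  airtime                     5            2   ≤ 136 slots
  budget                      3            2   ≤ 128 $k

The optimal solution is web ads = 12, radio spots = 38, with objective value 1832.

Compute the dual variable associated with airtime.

8

Check each constraint at x*: production 186/186 (tight); airtime 136/136 (tight); budget 112/128 (slack 16).
Slack constraints have shadow price 0 (complementary slackness).
The binding rows give the dual system: 6·y_production + 5·y_airtime = 64 and 3·y_production + 2·y_airtime = 28.
→ y_production = 4 and y_airtime = 8.
Shadow price of airtime = 8.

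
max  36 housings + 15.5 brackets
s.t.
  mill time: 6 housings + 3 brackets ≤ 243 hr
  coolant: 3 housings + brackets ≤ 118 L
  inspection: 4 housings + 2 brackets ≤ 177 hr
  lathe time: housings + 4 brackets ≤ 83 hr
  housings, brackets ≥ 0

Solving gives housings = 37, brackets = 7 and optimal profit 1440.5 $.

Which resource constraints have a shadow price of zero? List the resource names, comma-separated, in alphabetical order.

mill time: 243/243 (binding)
coolant: 118/118 (binding)
inspection: 162/177 (slack 15)
lathe time: 65/83 (slack 18)
By complementary slackness, a constraint with positive slack has shadow price 0 → inspection, lathe time.

inspection, lathe time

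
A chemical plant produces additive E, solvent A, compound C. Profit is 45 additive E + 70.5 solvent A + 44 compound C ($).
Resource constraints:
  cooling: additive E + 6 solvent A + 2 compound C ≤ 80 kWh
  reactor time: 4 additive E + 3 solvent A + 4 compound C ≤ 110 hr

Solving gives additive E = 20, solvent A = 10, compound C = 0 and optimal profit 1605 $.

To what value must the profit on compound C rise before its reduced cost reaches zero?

Check each constraint at x*: cooling 80/80 (tight); reactor time 110/110 (tight).
From A_Bᵀ y = c: 1·y_cooling + 4·y_reactor time = 45; 6·y_cooling + 3·y_reactor time = 70.5.
Solving: y_cooling = 7, y_reactor time = 9.5.
compound C enters the basis when its profit ≥ yᵀa₃ = 7·2 + 9.5·4 = 52.

52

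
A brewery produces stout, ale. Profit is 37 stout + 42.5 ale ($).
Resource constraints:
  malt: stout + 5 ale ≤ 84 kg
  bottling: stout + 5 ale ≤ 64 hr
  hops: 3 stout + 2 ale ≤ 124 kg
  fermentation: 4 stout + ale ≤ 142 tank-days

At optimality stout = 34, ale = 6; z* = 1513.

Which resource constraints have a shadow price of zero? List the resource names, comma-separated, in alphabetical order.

malt: 64/84 (slack 20)
bottling: 64/64 (binding)
hops: 114/124 (slack 10)
fermentation: 142/142 (binding)
By complementary slackness, a constraint with positive slack has shadow price 0 → hops, malt.

hops, malt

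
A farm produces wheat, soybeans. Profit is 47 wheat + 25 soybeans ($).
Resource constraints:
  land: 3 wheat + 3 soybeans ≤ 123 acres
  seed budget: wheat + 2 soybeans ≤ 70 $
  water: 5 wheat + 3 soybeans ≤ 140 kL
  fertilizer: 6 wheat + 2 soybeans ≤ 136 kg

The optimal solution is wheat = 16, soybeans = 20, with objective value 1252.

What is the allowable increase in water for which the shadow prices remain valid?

10

Binding constraints: water, fertilizer. The basis is B = [[5,3],[6,2]] with det -8.
Per unit increase in water, x* moves by d = (-0.25, 0.75).
The basis stays optimal until land becomes binding; allowable increase = 10 kL.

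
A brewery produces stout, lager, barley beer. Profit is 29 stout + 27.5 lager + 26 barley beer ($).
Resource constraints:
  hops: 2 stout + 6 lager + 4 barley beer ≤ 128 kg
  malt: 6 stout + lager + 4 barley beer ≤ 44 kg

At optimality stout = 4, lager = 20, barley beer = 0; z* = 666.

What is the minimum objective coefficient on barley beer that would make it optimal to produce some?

30

At the optimum: hops uses 128 of 128 (binding); malt uses 44 of 44 (binding).
From A_Bᵀ y = c: 2·y_hops + 6·y_malt = 29; 6·y_hops + 1·y_malt = 27.5.
Solving: y_hops = 4, y_malt = 3.5.
barley beer enters the basis when its profit ≥ yᵀa₃ = 4·4 + 3.5·4 = 30.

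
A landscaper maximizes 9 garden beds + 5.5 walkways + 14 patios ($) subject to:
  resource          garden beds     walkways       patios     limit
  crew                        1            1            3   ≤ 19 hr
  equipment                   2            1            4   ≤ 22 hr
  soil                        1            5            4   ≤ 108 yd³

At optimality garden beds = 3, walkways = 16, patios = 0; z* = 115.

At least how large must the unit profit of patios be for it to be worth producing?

Check each constraint at x*: crew 19/19 (tight); equipment 22/22 (tight); soil 83/108 (slack 25).
Since soil is not tight, its dual is 0.
Dual feasibility on the basic columns requires 1·y_crew + 2·y_equipment = 9, 1·y_crew + 1·y_equipment = 5.5.
→ y_crew = 2 and y_equipment = 3.5.
patios enters the basis when its profit ≥ yᵀa₃ = 2·3 + 3.5·4 = 20.

20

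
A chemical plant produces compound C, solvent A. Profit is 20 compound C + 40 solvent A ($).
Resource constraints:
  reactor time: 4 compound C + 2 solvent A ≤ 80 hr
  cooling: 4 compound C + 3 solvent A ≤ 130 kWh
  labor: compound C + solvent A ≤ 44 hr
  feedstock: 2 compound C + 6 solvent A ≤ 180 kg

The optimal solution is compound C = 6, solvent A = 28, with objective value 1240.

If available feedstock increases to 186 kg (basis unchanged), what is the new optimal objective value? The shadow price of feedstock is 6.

1276

Δb = 6, so new z* = 1240 + (6)·(6) = 1240 + 36 = 1276.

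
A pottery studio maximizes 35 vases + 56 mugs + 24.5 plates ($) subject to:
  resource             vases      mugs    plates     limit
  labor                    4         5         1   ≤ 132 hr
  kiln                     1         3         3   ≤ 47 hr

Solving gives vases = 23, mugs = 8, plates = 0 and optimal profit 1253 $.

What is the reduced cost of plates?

-3.5

Both labor and kiln are binding at x*.
Dual feasibility on the basic columns requires 4·y_labor + 1·y_kiln = 35, 5·y_labor + 3·y_kiln = 56.
This yields shadow prices y_labor = 7, y_kiln = 7.
Reduced cost of plates: c₃ − yᵀa₃ = 24.5 − (7·1 + 7·3) = 24.5 − 28 = -3.5.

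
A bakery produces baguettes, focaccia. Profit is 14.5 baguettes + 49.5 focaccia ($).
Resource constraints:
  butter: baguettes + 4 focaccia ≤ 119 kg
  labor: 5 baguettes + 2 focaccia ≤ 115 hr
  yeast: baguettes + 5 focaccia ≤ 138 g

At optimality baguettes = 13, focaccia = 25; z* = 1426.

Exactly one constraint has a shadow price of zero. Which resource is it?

butter: 113/119 (slack 6)
labor: 115/115 (binding)
yeast: 138/138 (binding)
By complementary slackness, a constraint with positive slack has shadow price 0 → butter.

butter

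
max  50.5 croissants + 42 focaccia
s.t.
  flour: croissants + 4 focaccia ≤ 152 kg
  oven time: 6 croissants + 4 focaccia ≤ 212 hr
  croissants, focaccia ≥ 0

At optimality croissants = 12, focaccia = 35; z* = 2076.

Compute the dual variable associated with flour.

At the optimum: flour uses 152 of 152 (binding); oven time uses 212 of 212 (binding).
The binding rows give the dual system: 1·y_flour + 6·y_oven time = 50.5 and 4·y_flour + 4·y_oven time = 42.
→ y_flour = 2.5 and y_oven time = 8.
Shadow price of flour = 2.5.

2.5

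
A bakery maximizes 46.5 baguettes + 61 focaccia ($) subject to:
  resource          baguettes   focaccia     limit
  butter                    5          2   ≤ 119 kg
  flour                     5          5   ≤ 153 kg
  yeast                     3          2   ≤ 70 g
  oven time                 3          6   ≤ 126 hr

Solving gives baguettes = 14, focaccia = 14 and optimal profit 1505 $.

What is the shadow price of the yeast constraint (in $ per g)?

At the optimum: butter uses 98 of 119 (slack = 21); flour uses 140 of 153 (slack = 13); yeast uses 70 of 70 (binding); oven time uses 126 of 126 (binding).
By complementary slackness, y = 0 for the non-binding constraints.
The binding rows give the dual system: 3·y_yeast + 3·y_oven time = 46.5 and 2·y_yeast + 6·y_oven time = 61.
This yields shadow prices y_yeast = 8, y_oven time = 7.5.
Shadow price of yeast = 8.

8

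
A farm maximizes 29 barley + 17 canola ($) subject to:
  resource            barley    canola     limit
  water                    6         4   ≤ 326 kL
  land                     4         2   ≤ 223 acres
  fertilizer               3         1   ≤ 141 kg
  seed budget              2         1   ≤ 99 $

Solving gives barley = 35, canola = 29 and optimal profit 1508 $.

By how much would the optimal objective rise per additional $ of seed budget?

7

Binding: water and seed budget. Non-binding: land (25 unused), fertilizer (7 unused).
Slack constraints have shadow price 0 (complementary slackness).
The binding rows give the dual system: 6·y_water + 2·y_seed budget = 29 and 4·y_water + 1·y_seed budget = 17.
→ y_water = 2.5 and y_seed budget = 7.
Shadow price of seed budget = 7.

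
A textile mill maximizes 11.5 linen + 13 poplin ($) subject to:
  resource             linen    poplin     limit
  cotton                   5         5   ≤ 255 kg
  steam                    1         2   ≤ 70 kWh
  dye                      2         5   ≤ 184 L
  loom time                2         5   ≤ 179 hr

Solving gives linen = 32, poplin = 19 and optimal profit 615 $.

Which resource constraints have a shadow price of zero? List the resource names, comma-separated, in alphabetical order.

dye, loom time

cotton: 255/255 (binding)
steam: 70/70 (binding)
dye: 159/184 (slack 25)
loom time: 159/179 (slack 20)
By complementary slackness, a constraint with positive slack has shadow price 0 → dye, loom time.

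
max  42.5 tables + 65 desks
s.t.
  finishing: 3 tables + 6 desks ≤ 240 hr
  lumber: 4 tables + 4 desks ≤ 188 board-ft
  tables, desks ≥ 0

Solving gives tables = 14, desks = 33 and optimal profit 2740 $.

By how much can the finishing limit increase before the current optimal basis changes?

Binding constraints: finishing, lumber. The basis is B = [[3,6],[4,4]] with det -12.
Per unit increase in finishing, x* moves by d = (-0.3333, 0.3333).
The basis stays optimal until tables reaches 0; allowable increase = 42 hr.

42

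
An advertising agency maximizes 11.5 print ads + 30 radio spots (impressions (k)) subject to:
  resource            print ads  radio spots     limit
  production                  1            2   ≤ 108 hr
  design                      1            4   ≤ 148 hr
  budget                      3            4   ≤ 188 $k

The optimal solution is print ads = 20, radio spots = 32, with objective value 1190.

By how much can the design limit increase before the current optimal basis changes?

40

Binding constraints: design, budget. The basis is B = [[1,4],[3,4]] with det -8.
Per unit increase in design, x* moves by d = (-0.5, 0.375).
The basis stays optimal until print ads reaches 0; allowable increase = 40 hr.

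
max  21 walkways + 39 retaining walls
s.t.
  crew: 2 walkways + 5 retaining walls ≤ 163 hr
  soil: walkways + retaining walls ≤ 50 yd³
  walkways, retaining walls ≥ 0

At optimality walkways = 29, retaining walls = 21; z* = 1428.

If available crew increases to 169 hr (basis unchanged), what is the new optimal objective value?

Both crew and soil are binding at x*.
The binding rows give the dual system: 2·y_crew + 1·y_soil = 21 and 5·y_crew + 1·y_soil = 39.
→ y_crew = 6 and y_soil = 9.
Δz = y_crew·Δb = 6 × (6) = 36, so new z* = 1428 + 36 = 1464.

1464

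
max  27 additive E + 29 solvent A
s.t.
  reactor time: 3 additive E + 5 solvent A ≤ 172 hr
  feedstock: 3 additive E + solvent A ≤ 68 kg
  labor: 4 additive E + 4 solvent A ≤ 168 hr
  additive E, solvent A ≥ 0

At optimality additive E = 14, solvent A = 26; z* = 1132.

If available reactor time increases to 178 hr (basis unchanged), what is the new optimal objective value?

1162

At the optimum: reactor time uses 172 of 172 (binding); feedstock uses 68 of 68 (binding); labor uses 160 of 168 (slack = 8).
Slack constraints have shadow price 0 (complementary slackness).
Dual feasibility on the basic columns requires 3·y_reactor time + 3·y_feedstock = 27, 5·y_reactor time + 1·y_feedstock = 29.
Solving: y_reactor time = 5, y_feedstock = 4.
Δz = y_reactor time·Δb = 5 × (6) = 30, so new z* = 1132 + 30 = 1162.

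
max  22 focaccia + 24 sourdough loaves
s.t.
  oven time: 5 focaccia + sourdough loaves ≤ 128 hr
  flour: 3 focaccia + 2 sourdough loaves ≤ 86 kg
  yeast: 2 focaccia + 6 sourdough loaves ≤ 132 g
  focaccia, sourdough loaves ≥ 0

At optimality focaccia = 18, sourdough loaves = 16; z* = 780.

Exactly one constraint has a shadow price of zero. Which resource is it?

oven time

oven time: 106/128 (slack 22)
flour: 86/86 (binding)
yeast: 132/132 (binding)
By complementary slackness, a constraint with positive slack has shadow price 0 → oven time.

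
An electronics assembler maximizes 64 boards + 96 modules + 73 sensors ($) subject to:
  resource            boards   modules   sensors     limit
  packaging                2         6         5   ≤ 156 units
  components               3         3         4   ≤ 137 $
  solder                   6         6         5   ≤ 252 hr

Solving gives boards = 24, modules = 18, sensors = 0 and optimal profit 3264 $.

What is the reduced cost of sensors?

At the optimum: packaging uses 156 of 156 (binding); components uses 126 of 137 (slack = 11); solder uses 252 of 252 (binding).
Since components is not tight, its dual is 0.
From A_Bᵀ y = c: 2·y_packaging + 6·y_solder = 64; 6·y_packaging + 6·y_solder = 96.
→ y_packaging = 8 and y_solder = 8.
Reduced cost of sensors: c₃ − yᵀa₃ = 73 − (8·5 + 8·5) = 73 − 80 = -7.

-7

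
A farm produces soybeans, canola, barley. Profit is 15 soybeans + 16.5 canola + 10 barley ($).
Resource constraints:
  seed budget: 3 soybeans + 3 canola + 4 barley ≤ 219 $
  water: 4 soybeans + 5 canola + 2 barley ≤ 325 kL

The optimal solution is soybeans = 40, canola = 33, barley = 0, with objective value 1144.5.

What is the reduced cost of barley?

-5

Check each constraint at x*: seed budget 219/219 (tight); water 325/325 (tight).
The binding rows give the dual system: 3·y_seed budget + 4·y_water = 15 and 3·y_seed budget + 5·y_water = 16.5.
Solving: y_seed budget = 3, y_water = 1.5.
Reduced cost of barley: c₃ − yᵀa₃ = 10 − (3·4 + 1.5·2) = 10 − 15 = -5.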